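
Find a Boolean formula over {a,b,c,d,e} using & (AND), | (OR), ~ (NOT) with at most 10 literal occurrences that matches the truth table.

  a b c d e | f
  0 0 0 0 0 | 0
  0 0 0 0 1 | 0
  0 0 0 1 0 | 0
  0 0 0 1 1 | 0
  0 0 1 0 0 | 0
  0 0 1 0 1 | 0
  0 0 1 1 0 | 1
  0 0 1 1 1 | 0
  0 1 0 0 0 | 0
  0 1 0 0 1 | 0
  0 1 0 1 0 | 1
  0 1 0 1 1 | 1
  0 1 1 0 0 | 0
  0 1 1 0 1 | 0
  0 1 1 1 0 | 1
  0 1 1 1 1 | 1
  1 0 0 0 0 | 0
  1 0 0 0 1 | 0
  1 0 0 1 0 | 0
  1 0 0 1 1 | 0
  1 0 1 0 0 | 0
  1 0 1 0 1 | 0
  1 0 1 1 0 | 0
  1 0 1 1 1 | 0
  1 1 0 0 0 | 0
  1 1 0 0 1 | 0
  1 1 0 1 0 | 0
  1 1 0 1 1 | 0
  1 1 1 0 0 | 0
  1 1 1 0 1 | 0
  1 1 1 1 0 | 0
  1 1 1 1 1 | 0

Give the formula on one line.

(((c & ~e) | ((d | (~b & ~d)) & b)) & (d & ~a))

  ~e = 10101010101010101010101010101010
  (c & ~e) = 00001010000010100000101000001010
  ~b = 11111111000000001111111100000000
  ~d = 11001100110011001100110011001100
  (~b & ~d) = 11001100000000001100110000000000
  (d | (~b & ~d)) = 11111111001100111111111100110011
  ((d | (~b & ~d)) & b) = 00000000001100110000000000110011
  ((c & ~e) | ((d | (~b & ~d)) & b)) = 00001010001110110000101000111011
  ~a = 11111111111111110000000000000000
  (d & ~a) = 00110011001100110000000000000000
  (((c & ~e) | ((d | (~b & ~d)) & b)) & (d & ~a)) = 00000010001100110000000000000000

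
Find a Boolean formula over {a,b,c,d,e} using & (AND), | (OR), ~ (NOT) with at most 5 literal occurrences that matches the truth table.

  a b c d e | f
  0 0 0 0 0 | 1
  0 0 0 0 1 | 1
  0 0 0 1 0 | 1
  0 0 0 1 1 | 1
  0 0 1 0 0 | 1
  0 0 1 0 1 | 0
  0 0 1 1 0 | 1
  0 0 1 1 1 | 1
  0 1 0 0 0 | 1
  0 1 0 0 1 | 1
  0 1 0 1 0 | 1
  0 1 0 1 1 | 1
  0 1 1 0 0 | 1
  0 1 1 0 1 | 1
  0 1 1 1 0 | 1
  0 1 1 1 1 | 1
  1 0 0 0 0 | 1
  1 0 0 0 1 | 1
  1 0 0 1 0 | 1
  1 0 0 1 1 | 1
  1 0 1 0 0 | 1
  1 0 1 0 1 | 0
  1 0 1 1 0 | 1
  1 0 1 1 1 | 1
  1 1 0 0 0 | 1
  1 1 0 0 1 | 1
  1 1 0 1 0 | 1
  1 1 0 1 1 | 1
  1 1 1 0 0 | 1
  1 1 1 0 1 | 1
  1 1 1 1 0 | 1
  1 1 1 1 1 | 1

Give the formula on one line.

(((~e & c) | (d | b)) | ~c)

  ~e = 10101010101010101010101010101010
  (~e & c) = 00001010000010100000101000001010
  (d | b) = 00110011111111110011001111111111
  ((~e & c) | (d | b)) = 00111011111111110011101111111111
  ~c = 11110000111100001111000011110000
  (((~e & c) | (d | b)) | ~c) = 11111011111111111111101111111111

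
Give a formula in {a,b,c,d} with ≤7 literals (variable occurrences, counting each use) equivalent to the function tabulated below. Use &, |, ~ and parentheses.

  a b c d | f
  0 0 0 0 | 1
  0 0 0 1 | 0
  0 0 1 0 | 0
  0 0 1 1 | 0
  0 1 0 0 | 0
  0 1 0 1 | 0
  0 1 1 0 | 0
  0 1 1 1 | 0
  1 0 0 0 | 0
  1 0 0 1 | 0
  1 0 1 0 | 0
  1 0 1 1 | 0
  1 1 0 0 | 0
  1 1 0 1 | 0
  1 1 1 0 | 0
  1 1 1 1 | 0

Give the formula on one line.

(((~c | ~d) & ~a) & (~b & ((a | ~c) & ~d)))

  ~c = 1100110011001100
  ~d = 1010101010101010
  (~c | ~d) = 1110111011101110
  ~a = 1111111100000000
  ((~c | ~d) & ~a) = 1110111000000000
  ~b = 1111000011110000
  (a | ~c) = 1100110011111111
  ((a | ~c) & ~d) = 1000100010101010
  (~b & ((a | ~c) & ~d)) = 1000000010100000
  (((~c | ~d) & ~a) & (~b & ((a | ~c) & ~d))) = 1000000000000000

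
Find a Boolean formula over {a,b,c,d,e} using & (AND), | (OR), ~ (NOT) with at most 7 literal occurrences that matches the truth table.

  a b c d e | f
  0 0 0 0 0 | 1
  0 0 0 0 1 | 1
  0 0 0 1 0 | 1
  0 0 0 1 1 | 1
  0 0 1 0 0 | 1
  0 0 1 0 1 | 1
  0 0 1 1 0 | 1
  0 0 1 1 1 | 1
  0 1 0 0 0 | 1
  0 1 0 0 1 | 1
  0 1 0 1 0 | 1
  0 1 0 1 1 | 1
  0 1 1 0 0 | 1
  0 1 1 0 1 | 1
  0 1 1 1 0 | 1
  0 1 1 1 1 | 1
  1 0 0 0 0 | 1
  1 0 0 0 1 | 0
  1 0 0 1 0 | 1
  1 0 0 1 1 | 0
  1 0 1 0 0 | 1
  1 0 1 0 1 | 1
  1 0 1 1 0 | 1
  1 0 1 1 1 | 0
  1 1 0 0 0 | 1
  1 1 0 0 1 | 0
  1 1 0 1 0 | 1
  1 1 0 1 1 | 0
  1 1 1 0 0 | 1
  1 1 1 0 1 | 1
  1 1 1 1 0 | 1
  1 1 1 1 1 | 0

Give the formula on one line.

((~a | (c & ~d)) | ~e)

  ~a = 11111111111111110000000000000000
  ~d = 11001100110011001100110011001100
  (c & ~d) = 00001100000011000000110000001100
  (~a | (c & ~d)) = 11111111111111110000110000001100
  ~e = 10101010101010101010101010101010
  ((~a | (c & ~d)) | ~e) = 11111111111111111010111010101110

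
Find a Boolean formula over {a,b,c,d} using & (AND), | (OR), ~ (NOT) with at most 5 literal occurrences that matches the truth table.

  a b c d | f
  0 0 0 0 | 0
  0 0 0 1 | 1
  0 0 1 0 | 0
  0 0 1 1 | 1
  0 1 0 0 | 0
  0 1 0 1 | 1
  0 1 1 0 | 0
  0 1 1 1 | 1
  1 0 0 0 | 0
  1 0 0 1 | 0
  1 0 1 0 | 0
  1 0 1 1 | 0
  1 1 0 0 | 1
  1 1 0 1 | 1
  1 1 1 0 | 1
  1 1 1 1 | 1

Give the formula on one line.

  (a | d) = 0101010111111111
  ~a = 1111111100000000
  ~b = 1111000011110000
  (~a & ~b) = 1111000000000000
  (b | (~a & ~b)) = 1111111100001111
  ((a | d) & (b | (~a & ~b))) = 0101010100001111

((a | d) & (b | (~a & ~b)))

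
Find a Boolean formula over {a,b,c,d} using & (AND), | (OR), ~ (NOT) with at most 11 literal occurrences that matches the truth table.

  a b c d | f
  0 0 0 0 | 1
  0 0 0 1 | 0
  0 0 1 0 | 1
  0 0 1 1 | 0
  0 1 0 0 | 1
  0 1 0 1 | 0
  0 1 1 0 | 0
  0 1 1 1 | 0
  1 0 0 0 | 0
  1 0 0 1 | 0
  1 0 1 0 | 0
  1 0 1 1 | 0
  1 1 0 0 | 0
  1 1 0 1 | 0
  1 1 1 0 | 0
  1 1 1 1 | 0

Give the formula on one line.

  ~d = 1010101010101010
  ~b = 1111000011110000
  (~b & c) = 0011000000110000
  ~c = 1100110011001100
  (~c & ~d) = 1000100010001000
  ~a = 1111111100000000
  ((~c & ~d) & ~a) = 1000100000000000
  ((~b & c) | ((~c & ~d) & ~a)) = 1011100000110000
  (~d & ((~b & c) | ((~c & ~d) & ~a))) = 1010100000100000
  (~c | ~a) = 1111111111001100
  ((~d & ((~b & c) | ((~c & ~d) & ~a))) & (~c | ~a)) = 1010100000000000

((~d & ((~b & c) | ((~c & ~d) & ~a))) & (~c | ~a))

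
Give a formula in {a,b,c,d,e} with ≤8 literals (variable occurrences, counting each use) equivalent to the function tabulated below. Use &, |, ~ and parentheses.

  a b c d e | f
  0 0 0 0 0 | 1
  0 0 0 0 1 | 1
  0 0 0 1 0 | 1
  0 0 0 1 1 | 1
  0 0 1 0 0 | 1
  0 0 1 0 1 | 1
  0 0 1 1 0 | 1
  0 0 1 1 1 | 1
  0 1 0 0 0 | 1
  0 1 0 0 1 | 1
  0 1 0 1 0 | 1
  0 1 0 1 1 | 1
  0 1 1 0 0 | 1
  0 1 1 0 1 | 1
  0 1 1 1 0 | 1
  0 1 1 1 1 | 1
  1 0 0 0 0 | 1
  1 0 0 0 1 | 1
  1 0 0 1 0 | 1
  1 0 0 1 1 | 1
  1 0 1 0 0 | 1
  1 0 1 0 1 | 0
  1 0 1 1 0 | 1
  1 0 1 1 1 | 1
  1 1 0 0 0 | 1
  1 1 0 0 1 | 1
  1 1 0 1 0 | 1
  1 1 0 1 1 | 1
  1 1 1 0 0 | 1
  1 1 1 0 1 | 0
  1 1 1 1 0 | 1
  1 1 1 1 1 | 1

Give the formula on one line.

((~a | d) | ((e | ~d) & (~e | ~c)))

  ~a = 11111111111111110000000000000000
  (~a | d) = 11111111111111110011001100110011
  ~d = 11001100110011001100110011001100
  (e | ~d) = 11011101110111011101110111011101
  ~e = 10101010101010101010101010101010
  ~c = 11110000111100001111000011110000
  (~e | ~c) = 11111010111110101111101011111010
  ((e | ~d) & (~e | ~c)) = 11011000110110001101100011011000
  ((~a | d) | ((e | ~d) & (~e | ~c))) = 11111111111111111111101111111011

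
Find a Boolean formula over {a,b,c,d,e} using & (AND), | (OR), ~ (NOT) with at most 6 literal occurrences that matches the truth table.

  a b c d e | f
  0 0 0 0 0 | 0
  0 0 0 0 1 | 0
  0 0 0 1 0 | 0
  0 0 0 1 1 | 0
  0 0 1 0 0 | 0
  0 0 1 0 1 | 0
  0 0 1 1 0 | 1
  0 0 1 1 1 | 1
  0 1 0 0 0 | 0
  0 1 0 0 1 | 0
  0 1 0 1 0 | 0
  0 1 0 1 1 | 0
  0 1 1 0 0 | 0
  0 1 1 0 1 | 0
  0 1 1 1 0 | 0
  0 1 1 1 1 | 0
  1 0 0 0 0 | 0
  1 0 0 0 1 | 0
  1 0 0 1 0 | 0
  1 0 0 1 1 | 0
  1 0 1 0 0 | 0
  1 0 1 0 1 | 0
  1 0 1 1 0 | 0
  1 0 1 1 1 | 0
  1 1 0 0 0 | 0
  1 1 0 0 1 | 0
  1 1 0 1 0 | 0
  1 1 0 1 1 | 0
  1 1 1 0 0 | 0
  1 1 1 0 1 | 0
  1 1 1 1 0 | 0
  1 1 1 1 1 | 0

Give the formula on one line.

  ~b = 11111111000000001111111100000000
  (~b & c) = 00001111000000000000111100000000
  ~a = 11111111111111110000000000000000
  (d & ~a) = 00110011001100110000000000000000
  ((~b & c) & (d & ~a)) = 00000011000000000000000000000000

((~b & c) & (d & ~a))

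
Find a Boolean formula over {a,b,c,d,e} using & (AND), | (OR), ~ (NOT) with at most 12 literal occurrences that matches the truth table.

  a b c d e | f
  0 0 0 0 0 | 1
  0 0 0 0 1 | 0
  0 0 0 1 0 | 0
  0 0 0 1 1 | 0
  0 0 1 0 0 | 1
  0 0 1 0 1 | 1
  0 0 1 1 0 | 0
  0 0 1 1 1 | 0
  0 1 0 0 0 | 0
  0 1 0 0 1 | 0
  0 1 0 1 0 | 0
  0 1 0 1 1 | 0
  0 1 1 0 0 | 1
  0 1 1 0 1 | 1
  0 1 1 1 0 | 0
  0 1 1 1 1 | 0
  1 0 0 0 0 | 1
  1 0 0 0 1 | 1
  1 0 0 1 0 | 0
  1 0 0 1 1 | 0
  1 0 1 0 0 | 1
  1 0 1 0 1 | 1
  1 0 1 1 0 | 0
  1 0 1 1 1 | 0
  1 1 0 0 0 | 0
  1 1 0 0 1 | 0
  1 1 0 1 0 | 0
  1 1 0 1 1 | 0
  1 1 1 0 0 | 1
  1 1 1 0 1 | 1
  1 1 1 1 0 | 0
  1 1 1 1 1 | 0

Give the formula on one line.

  ~b = 11111111000000001111111100000000
  ~d = 11001100110011001100110011001100
  (~b & ~d) = 11001100000000001100110000000000
  ((~b & ~d) | c) = 11001111000011111100111100001111
  ~e = 10101010101010101010101010101010
  (~e | c) = 10101111101011111010111110101111
  (b | a) = 00000000111111111111111111111111
  ((b | a) | d) = 00110011111111111111111111111111
  ((~e | c) | ((b | a) | d)) = 10111111111111111111111111111111
  (~d & ((~e | c) | ((b | a) | d))) = 10001100110011001100110011001100
  (((~b & ~d) | c) & (~d & ((~e | c) | ((b | a) | d)))) = 10001100000011001100110000001100

(((~b & ~d) | c) & (~d & ((~e | c) | ((b | a) | d))))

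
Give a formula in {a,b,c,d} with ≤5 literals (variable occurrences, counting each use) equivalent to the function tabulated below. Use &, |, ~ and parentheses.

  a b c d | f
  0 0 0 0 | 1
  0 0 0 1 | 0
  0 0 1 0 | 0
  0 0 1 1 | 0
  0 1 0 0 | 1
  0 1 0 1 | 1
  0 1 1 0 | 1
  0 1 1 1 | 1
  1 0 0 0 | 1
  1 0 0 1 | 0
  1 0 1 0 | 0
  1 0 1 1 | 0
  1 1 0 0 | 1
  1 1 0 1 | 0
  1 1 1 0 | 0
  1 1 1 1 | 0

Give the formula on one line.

((~d & ~c) | (~a & b))

  ~d = 1010101010101010
  ~c = 1100110011001100
  (~d & ~c) = 1000100010001000
  ~a = 1111111100000000
  (~a & b) = 0000111100000000
  ((~d & ~c) | (~a & b)) = 1000111110001000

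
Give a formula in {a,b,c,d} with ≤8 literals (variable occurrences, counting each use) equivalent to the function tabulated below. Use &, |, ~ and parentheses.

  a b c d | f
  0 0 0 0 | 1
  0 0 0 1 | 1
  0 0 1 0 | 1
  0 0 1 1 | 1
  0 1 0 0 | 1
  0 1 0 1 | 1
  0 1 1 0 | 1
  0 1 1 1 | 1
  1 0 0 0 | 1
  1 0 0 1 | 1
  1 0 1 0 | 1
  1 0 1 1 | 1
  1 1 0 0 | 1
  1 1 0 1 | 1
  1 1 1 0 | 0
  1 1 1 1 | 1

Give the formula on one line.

((~c | (~b | (b & ~a))) | (a & d))

  ~c = 1100110011001100
  ~b = 1111000011110000
  ~a = 1111111100000000
  (b & ~a) = 0000111100000000
  (~b | (b & ~a)) = 1111111111110000
  (~c | (~b | (b & ~a))) = 1111111111111100
  (a & d) = 0000000001010101
  ((~c | (~b | (b & ~a))) | (a & d)) = 1111111111111101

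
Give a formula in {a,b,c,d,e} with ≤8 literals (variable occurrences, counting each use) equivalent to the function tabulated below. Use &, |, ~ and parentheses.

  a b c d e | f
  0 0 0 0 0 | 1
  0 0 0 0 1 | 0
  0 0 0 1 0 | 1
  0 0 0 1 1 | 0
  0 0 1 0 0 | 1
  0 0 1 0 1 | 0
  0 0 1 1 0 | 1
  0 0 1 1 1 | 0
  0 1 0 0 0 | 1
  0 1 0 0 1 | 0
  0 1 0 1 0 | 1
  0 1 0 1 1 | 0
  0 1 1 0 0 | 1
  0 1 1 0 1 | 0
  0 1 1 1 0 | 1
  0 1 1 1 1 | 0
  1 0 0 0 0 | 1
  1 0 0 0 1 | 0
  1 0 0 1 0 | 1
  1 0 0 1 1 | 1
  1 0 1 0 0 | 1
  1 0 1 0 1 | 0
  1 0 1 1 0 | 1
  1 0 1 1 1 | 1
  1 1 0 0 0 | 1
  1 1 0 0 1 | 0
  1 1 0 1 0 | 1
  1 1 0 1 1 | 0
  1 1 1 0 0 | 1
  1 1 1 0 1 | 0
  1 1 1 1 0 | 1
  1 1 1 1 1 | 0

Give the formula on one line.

  ~e = 10101010101010101010101010101010
  ~a = 11111111111111110000000000000000
  (~e | ~a) = 11111111111111111010101010101010
  ~b = 11111111000000001111111100000000
  (~e | ~b) = 11111111101010101111111110101010
  ((~e | ~a) | (~e | ~b)) = 11111111111111111111111110101010
  (d | ~e) = 10111011101110111011101110111011
  (((~e | ~a) | (~e | ~b)) & (d | ~e)) = 10111011101110111011101110101010
  (a | ~e) = 10101010101010101111111111111111
  ((((~e | ~a) | (~e | ~b)) & (d | ~e)) & (a | ~e)) = 10101010101010101011101110101010

((((~e | ~a) | (~e | ~b)) & (d | ~e)) & (a | ~e))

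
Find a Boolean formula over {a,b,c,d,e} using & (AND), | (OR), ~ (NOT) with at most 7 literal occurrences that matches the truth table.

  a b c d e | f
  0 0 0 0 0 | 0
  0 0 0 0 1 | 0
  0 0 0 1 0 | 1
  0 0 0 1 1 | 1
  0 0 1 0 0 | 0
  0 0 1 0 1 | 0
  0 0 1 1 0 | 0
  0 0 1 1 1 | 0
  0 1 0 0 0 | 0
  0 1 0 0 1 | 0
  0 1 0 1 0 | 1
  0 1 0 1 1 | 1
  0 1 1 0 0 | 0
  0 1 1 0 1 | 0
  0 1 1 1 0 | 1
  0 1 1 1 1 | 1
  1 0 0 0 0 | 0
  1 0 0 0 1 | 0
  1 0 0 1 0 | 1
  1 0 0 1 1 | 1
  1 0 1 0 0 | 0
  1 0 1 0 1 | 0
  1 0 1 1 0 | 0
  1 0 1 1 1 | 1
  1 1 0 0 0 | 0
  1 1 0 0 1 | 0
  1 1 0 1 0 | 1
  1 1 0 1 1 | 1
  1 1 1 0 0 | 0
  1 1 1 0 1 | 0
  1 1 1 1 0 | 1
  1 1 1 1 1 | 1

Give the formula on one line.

(((a & (b | e)) | (b | ~c)) & d)

  (b | e) = 01010101111111110101010111111111
  (a & (b | e)) = 00000000000000000101010111111111
  ~c = 11110000111100001111000011110000
  (b | ~c) = 11110000111111111111000011111111
  ((a & (b | e)) | (b | ~c)) = 11110000111111111111010111111111
  (((a & (b | e)) | (b | ~c)) & d) = 00110000001100110011000100110011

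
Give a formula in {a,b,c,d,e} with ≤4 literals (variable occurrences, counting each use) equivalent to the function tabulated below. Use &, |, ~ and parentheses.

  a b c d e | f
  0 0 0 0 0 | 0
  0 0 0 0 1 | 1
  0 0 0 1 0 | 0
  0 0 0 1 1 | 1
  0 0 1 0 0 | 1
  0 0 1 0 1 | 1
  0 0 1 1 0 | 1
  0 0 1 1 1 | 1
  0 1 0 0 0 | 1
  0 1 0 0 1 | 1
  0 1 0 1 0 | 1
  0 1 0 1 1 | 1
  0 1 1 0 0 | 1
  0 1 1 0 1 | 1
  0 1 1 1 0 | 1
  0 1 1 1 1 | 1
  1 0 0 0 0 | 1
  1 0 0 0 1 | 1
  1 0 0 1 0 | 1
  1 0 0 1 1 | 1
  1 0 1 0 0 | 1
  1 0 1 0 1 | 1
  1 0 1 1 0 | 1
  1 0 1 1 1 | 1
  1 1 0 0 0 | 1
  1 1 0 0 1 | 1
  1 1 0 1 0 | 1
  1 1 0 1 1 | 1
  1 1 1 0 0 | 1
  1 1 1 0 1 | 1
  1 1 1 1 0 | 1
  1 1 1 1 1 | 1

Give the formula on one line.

  (e | b) = 01010101111111110101010111111111
  ((e | b) | a) = 01010101111111111111111111111111
  (c | ((e | b) | a)) = 01011111111111111111111111111111

(c | ((e | b) | a))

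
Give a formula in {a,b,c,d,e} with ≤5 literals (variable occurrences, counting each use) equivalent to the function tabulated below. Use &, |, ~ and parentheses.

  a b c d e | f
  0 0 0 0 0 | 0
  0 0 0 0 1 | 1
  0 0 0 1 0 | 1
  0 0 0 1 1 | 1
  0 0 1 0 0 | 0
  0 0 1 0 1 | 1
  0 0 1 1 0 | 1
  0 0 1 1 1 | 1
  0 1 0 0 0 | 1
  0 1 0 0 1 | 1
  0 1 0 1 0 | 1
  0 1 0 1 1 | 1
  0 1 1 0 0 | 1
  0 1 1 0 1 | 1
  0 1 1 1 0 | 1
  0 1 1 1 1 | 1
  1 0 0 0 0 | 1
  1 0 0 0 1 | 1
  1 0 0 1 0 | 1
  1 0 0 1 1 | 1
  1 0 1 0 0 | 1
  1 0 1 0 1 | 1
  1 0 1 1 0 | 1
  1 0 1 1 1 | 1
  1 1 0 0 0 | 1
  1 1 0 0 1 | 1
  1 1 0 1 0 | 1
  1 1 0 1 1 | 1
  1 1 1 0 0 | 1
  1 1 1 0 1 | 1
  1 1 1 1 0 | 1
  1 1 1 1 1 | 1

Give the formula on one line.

  (a | d) = 00110011001100111111111111111111
  (e | b) = 01010101111111110101010111111111
  ((a | d) | (e | b)) = 01110111111111111111111111111111

((a | d) | (e | b))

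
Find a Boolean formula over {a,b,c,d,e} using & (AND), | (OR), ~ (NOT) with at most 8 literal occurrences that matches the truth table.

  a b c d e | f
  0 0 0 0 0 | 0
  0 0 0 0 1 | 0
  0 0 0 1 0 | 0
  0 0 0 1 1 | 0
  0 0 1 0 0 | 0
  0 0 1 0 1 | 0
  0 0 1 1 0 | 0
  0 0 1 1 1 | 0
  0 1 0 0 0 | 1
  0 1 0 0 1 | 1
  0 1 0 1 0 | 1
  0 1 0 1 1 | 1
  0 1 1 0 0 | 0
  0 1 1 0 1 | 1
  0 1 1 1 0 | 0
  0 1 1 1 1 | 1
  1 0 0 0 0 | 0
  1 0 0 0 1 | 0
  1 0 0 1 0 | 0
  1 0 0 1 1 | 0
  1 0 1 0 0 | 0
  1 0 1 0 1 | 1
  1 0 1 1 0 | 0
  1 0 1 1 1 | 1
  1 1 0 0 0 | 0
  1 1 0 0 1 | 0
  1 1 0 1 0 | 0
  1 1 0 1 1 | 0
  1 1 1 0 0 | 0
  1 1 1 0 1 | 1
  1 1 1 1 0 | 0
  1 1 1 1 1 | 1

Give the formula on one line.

  (b | a) = 00000000111111111111111111111111
  ~c = 11110000111100001111000011110000
  (e | ~c) = 11110101111101011111010111110101
  ~a = 11111111111111110000000000000000
  (~a | c) = 11111111111111110000111100001111
  ((e | ~c) & (~a | c)) = 11110101111101010000010100000101
  ((b | a) & ((e | ~c) & (~a | c))) = 00000000111101010000010100000101

((b | a) & ((e | ~c) & (~a | c)))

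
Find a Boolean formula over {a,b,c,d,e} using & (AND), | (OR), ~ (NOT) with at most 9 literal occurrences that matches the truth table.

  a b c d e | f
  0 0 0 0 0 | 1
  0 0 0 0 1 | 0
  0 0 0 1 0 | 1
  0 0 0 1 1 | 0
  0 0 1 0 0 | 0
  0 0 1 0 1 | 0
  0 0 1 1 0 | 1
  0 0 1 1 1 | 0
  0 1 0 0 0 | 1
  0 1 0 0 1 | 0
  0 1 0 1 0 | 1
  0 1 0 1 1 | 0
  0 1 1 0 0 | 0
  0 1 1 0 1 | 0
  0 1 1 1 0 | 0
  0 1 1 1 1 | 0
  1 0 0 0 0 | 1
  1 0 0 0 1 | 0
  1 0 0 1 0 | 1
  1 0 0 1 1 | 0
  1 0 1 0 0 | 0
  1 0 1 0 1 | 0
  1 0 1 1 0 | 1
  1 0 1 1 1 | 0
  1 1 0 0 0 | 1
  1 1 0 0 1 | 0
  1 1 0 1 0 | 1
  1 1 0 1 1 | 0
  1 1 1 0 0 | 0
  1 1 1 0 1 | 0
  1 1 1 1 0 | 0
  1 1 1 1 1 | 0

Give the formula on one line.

  ~b = 11111111000000001111111100000000
  (~b & e) = 01010101000000000101010100000000
  ~c = 11110000111100001111000011110000
  ((~b & e) | ~c) = 11110101111100001111010111110000
  ~d = 11001100110011001100110011001100
  (((~b & e) | ~c) & ~d) = 11000100110000001100010011000000
  (d | (((~b & e) | ~c) & ~d)) = 11110111111100111111011111110011
  ~e = 10101010101010101010101010101010
  (~b | ~c) = 11111111111100001111111111110000
  (~e & (~b | ~c)) = 10101010101000001010101010100000
  ((d | (((~b & e) | ~c) & ~d)) & (~e & (~b | ~c))) = 10100010101000001010001010100000

((d | (((~b & e) | ~c) & ~d)) & (~e & (~b | ~c)))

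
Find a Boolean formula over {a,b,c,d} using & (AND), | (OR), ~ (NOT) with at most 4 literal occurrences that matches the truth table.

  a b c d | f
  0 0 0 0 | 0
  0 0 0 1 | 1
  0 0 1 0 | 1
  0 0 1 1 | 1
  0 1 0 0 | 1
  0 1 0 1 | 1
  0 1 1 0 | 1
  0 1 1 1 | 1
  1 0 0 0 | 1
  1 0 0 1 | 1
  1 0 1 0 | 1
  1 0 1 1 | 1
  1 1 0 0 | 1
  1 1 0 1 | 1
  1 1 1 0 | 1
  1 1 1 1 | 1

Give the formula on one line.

((b | c) | (a | d))

  (b | c) = 0011111100111111
  (a | d) = 0101010111111111
  ((b | c) | (a | d)) = 0111111111111111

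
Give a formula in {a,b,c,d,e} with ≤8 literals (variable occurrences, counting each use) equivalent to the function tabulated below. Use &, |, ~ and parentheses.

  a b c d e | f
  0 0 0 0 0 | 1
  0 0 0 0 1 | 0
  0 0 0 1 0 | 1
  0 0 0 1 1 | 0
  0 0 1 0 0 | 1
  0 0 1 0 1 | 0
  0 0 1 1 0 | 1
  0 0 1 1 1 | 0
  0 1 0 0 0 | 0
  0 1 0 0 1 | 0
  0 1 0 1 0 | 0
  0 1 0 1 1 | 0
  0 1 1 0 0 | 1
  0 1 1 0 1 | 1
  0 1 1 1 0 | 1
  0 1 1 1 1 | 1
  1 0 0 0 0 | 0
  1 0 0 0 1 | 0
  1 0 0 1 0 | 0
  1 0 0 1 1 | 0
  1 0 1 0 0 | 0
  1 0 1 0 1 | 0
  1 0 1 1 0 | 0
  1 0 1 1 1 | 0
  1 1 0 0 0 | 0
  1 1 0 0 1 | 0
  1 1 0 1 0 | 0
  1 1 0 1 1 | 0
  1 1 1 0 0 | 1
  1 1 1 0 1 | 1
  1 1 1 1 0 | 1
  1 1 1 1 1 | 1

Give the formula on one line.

((~b | c) & ((~e | b) & (~a | (b & a))))

  ~b = 11111111000000001111111100000000
  (~b | c) = 11111111000011111111111100001111
  ~e = 10101010101010101010101010101010
  (~e | b) = 10101010111111111010101011111111
  ~a = 11111111111111110000000000000000
  (b & a) = 00000000000000000000000011111111
  (~a | (b & a)) = 11111111111111110000000011111111
  ((~e | b) & (~a | (b & a))) = 10101010111111110000000011111111
  ((~b | c) & ((~e | b) & (~a | (b & a)))) = 10101010000011110000000000001111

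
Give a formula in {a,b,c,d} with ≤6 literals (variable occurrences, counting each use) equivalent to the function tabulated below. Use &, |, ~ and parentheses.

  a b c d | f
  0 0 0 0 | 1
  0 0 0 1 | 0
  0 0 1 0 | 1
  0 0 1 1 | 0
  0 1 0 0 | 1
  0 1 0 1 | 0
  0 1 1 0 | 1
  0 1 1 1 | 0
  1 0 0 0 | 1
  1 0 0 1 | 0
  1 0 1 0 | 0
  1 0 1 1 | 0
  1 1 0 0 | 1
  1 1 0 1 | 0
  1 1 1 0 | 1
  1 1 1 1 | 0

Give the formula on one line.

  ~c = 1100110011001100
  ~a = 1111111100000000
  (c & ~a) = 0011001100000000
  (b | (c & ~a)) = 0011111100001111
  (~c | (b | (c & ~a))) = 1111111111001111
  ~d = 1010101010101010
  ((~c | (b | (c & ~a))) & ~d) = 1010101010001010

((~c | (b | (c & ~a))) & ~d)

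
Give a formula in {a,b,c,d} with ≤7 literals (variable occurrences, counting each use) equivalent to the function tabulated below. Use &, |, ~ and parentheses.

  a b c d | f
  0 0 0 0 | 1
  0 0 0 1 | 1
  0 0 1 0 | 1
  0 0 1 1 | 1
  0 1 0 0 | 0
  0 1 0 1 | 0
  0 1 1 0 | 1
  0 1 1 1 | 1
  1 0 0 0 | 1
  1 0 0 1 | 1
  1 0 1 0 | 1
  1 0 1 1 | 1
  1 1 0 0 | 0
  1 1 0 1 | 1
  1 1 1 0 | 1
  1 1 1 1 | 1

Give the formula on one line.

  (a & d) = 0000000001010101
  ~b = 1111000011110000
  (~b | c) = 1111001111110011
  ((a & d) | (~b | c)) = 1111001111110111

((a & d) | (~b | c))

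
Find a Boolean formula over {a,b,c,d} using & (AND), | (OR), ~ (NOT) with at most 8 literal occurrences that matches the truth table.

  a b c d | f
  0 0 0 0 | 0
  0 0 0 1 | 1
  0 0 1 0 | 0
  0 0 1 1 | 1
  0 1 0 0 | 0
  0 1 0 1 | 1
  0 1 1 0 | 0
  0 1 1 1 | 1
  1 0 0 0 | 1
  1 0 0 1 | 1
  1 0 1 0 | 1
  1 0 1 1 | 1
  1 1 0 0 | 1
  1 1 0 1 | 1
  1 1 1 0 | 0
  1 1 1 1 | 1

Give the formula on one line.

(d | (a & ((a & (~b & ~d)) | ~c)))

  ~b = 1111000011110000
  ~d = 1010101010101010
  (~b & ~d) = 1010000010100000
  (a & (~b & ~d)) = 0000000010100000
  ~c = 1100110011001100
  ((a & (~b & ~d)) | ~c) = 1100110011101100
  (a & ((a & (~b & ~d)) | ~c)) = 0000000011101100
  (d | (a & ((a & (~b & ~d)) | ~c))) = 0101010111111101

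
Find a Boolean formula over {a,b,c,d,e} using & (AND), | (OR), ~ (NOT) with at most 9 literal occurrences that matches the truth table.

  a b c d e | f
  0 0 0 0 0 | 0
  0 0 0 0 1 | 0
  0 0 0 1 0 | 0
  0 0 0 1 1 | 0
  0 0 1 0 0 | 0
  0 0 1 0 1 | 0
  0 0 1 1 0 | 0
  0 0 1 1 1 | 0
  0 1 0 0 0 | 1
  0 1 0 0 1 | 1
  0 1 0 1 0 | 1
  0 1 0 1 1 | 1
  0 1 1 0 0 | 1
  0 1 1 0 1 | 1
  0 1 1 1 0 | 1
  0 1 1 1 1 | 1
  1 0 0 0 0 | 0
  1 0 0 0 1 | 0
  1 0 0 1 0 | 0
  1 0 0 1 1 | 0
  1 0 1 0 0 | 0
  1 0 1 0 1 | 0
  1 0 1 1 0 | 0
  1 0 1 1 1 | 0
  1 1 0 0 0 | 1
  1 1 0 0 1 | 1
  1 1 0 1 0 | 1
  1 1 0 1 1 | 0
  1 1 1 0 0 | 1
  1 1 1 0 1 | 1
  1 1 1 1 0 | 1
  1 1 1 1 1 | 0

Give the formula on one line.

(b & ((((~b | a) & ~d) | ~a) | ~e))

  ~b = 11111111000000001111111100000000
  (~b | a) = 11111111000000001111111111111111
  ~d = 11001100110011001100110011001100
  ((~b | a) & ~d) = 11001100000000001100110011001100
  ~a = 11111111111111110000000000000000
  (((~b | a) & ~d) | ~a) = 11111111111111111100110011001100
  ~e = 10101010101010101010101010101010
  ((((~b | a) & ~d) | ~a) | ~e) = 11111111111111111110111011101110
  (b & ((((~b | a) & ~d) | ~a) | ~e)) = 00000000111111110000000011101110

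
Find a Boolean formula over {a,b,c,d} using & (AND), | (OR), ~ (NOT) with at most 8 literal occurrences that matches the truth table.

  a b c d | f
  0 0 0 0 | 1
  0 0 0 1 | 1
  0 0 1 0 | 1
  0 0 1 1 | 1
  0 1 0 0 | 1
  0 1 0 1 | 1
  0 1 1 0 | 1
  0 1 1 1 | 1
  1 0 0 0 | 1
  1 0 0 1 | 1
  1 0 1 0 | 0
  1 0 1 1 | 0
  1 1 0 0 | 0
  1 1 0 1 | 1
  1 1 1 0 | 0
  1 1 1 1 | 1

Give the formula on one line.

((~b & ~c) | ((d & b) | ~a))

  ~b = 1111000011110000
  ~c = 1100110011001100
  (~b & ~c) = 1100000011000000
  (d & b) = 0000010100000101
  ~a = 1111111100000000
  ((d & b) | ~a) = 1111111100000101
  ((~b & ~c) | ((d & b) | ~a)) = 1111111111000101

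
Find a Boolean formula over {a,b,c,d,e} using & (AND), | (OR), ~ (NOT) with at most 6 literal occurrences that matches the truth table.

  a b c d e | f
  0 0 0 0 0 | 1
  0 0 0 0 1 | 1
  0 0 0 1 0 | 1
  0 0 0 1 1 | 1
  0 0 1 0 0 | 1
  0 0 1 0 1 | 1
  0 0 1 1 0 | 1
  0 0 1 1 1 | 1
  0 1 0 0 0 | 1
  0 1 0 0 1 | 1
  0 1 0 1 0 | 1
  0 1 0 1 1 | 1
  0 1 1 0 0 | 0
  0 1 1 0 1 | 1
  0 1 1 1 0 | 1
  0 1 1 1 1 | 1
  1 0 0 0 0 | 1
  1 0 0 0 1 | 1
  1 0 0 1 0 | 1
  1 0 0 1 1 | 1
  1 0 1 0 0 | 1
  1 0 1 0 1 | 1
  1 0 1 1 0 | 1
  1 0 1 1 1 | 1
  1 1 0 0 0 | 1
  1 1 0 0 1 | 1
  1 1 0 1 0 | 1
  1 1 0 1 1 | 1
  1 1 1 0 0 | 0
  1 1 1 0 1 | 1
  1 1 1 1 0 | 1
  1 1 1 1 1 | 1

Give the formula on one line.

  ~c = 11110000111100001111000011110000
  ~b = 11111111000000001111111100000000
  (~c | ~b) = 11111111111100001111111111110000
  (d | (~c | ~b)) = 11111111111100111111111111110011
  (e | (d | (~c | ~b))) = 11111111111101111111111111110111

(e | (d | (~c | ~b)))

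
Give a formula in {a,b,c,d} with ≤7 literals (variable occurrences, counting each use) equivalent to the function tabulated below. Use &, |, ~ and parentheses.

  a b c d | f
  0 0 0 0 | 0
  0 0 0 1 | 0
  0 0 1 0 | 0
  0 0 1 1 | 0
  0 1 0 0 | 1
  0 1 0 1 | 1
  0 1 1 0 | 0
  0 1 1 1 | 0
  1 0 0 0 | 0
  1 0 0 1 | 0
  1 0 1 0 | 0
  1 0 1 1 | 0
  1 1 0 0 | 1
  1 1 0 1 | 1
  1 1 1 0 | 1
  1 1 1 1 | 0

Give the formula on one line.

  ~c = 1100110011001100
  ~d = 1010101010101010
  ~b = 1111000011110000
  (~d | ~b) = 1111101011111010
  (~c | (~d | ~b)) = 1111111011111110
  ((~c | (~d | ~b)) & b) = 0000111000001110
  (a | ~c) = 1100110011111111
  (((~c | (~d | ~b)) & b) & (a | ~c)) = 0000110000001110

(((~c | (~d | ~b)) & b) & (a | ~c))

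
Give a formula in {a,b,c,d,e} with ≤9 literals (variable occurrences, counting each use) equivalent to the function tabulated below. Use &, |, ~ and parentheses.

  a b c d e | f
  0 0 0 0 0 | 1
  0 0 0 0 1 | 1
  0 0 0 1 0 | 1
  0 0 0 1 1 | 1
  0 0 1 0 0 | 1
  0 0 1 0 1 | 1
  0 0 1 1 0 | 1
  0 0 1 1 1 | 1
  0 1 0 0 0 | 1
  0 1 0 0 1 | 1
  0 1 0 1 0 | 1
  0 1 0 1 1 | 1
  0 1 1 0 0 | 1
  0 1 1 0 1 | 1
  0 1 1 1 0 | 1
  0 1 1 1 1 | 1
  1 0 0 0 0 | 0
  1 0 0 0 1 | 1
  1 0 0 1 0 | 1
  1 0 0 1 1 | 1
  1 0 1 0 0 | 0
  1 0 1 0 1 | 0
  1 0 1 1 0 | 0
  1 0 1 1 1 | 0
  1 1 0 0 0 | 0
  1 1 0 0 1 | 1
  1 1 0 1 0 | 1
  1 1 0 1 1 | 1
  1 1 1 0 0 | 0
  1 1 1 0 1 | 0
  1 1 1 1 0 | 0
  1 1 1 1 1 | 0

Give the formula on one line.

((((e & ~c) | (~a & (c | b))) | (d & ~c)) | ~a)

  ~c = 11110000111100001111000011110000
  (e & ~c) = 01010000010100000101000001010000
  ~a = 11111111111111110000000000000000
  (c | b) = 00001111111111110000111111111111
  (~a & (c | b)) = 00001111111111110000000000000000
  ((e & ~c) | (~a & (c | b))) = 01011111111111110101000001010000
  (d & ~c) = 00110000001100000011000000110000
  (((e & ~c) | (~a & (c | b))) | (d & ~c)) = 01111111111111110111000001110000
  ((((e & ~c) | (~a & (c | b))) | (d & ~c)) | ~a) = 11111111111111110111000001110000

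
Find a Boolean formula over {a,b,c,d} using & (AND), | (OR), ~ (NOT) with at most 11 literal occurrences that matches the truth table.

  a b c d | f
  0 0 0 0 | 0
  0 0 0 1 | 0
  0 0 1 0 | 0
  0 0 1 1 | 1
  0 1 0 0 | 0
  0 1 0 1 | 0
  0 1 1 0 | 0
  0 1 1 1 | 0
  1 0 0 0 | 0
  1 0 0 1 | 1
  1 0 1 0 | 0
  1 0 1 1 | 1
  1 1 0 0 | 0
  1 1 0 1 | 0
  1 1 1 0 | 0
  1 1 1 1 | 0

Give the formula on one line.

(~b & (d & ((c & ((d & c) | (~d & b))) | (a & ~c))))

  ~b = 1111000011110000
  (d & c) = 0001000100010001
  ~d = 1010101010101010
  (~d & b) = 0000101000001010
  ((d & c) | (~d & b)) = 0001101100011011
  (c & ((d & c) | (~d & b))) = 0001001100010011
  ~c = 1100110011001100
  (a & ~c) = 0000000011001100
  ((c & ((d & c) | (~d & b))) | (a & ~c)) = 0001001111011111
  (d & ((c & ((d & c) | (~d & b))) | (a & ~c))) = 0001000101010101
  (~b & (d & ((c & ((d & c) | (~d & b))) | (a & ~c)))) = 0001000001010000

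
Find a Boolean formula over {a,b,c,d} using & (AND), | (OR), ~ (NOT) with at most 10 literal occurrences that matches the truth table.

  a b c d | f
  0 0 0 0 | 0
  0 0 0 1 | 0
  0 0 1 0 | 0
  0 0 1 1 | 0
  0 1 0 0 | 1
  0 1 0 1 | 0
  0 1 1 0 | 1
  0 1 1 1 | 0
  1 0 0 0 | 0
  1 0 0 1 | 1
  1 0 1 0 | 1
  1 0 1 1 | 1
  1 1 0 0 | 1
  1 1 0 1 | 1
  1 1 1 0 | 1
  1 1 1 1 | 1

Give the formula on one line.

  (b | c) = 0011111100111111
  (d | b) = 0101111101011111
  ((b | c) | (d | b)) = 0111111101111111
  (a & c) = 0000000000110011
  ~d = 1010101010101010
  (~d & b) = 0000101000001010
  ((a & c) | (~d & b)) = 0000101000111011
  (a | ((a & c) | (~d & b))) = 0000101011111111
  (((b | c) | (d | b)) & (a | ((a & c) | (~d & b)))) = 0000101001111111

(((b | c) | (d | b)) & (a | ((a & c) | (~d & b))))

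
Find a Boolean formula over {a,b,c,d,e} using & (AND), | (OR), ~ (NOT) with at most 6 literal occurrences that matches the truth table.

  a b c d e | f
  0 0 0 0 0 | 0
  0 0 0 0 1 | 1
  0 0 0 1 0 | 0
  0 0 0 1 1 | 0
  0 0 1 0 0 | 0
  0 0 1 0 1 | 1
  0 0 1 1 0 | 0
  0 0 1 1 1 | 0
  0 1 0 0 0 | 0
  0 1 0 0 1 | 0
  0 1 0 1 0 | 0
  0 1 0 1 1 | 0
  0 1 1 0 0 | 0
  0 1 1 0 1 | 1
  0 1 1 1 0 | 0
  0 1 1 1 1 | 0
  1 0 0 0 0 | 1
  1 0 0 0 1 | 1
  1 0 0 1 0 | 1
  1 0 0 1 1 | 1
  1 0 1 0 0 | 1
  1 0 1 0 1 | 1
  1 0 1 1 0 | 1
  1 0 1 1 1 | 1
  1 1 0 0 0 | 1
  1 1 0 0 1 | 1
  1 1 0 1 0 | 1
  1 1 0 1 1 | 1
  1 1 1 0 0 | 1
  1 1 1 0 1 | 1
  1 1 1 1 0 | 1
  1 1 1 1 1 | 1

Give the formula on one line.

(((c | (d | ~b)) & (e & ~d)) | a)

  ~b = 11111111000000001111111100000000
  (d | ~b) = 11111111001100111111111100110011
  (c | (d | ~b)) = 11111111001111111111111100111111
  ~d = 11001100110011001100110011001100
  (e & ~d) = 01000100010001000100010001000100
  ((c | (d | ~b)) & (e & ~d)) = 01000100000001000100010000000100
  (((c | (d | ~b)) & (e & ~d)) | a) = 01000100000001001111111111111111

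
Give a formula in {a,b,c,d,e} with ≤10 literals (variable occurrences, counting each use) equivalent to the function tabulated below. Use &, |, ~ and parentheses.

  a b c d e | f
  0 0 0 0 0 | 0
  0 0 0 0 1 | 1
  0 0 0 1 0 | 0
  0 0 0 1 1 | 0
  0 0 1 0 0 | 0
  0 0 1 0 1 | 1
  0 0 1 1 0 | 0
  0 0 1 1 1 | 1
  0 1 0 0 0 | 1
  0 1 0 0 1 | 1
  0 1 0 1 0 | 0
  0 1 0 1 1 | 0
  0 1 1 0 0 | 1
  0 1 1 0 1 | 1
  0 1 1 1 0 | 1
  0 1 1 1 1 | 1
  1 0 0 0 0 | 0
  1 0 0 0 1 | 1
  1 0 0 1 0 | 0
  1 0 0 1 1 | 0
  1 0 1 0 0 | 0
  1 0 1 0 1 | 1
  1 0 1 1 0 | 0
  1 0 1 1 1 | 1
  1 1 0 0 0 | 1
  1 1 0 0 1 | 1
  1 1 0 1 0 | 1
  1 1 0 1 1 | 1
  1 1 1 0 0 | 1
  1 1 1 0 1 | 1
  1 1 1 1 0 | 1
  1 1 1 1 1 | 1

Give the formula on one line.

(((a & b) | ((e | b) & ~d)) | ((e | (~e & b)) & c))

  (a & b) = 00000000000000000000000011111111
  (e | b) = 01010101111111110101010111111111
  ~d = 11001100110011001100110011001100
  ((e | b) & ~d) = 01000100110011000100010011001100
  ((a & b) | ((e | b) & ~d)) = 01000100110011000100010011111111
  ~e = 10101010101010101010101010101010
  (~e & b) = 00000000101010100000000010101010
  (e | (~e & b)) = 01010101111111110101010111111111
  ((e | (~e & b)) & c) = 00000101000011110000010100001111
  (((a & b) | ((e | b) & ~d)) | ((e | (~e & b)) & c)) = 01000101110011110100010111111111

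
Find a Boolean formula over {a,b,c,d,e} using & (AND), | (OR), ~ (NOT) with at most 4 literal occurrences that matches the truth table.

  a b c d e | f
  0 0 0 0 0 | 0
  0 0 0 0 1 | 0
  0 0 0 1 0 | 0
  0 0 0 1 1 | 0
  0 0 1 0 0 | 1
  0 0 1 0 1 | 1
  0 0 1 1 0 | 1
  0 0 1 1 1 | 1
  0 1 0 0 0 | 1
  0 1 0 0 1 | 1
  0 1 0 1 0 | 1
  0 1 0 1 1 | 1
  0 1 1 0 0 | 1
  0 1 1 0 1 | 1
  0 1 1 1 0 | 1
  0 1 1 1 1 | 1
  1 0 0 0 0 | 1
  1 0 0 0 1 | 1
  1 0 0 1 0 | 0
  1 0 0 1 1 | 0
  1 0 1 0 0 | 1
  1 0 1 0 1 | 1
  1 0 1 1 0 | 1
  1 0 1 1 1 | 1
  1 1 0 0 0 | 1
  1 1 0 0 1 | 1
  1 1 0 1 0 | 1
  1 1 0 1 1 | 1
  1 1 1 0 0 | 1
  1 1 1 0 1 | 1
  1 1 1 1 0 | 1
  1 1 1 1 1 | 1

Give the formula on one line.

((b | c) | (a & ~d))

  (b | c) = 00001111111111110000111111111111
  ~d = 11001100110011001100110011001100
  (a & ~d) = 00000000000000001100110011001100
  ((b | c) | (a & ~d)) = 00001111111111111100111111111111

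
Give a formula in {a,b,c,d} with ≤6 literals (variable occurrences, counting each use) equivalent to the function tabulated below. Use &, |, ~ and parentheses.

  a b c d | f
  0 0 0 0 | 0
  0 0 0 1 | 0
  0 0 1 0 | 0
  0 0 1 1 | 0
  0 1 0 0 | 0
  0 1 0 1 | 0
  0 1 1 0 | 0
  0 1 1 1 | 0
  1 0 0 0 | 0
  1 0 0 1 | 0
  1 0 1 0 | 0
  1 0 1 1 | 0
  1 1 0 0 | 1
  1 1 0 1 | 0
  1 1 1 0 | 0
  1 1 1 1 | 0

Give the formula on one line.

  ~d = 1010101010101010
  ~c = 1100110011001100
  (~d & ~c) = 1000100010001000
  ~b = 1111000011110000
  ((~d & ~c) | ~b) = 1111100011111000
  (((~d & ~c) | ~b) & b) = 0000100000001000
  (a & (((~d & ~c) | ~b) & b)) = 0000000000001000

(a & (((~d & ~c) | ~b) & b))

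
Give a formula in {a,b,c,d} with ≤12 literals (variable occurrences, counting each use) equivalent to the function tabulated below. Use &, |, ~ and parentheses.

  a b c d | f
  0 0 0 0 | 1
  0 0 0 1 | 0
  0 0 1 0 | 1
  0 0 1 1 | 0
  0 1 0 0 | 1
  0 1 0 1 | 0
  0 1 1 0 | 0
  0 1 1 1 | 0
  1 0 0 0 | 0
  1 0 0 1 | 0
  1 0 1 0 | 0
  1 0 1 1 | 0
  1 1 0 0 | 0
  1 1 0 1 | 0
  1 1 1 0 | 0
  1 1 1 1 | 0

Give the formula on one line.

((((~d & (~b | ~c)) | ((d | ~c) & c)) | a) & (~a & ~d))

  ~d = 1010101010101010
  ~b = 1111000011110000
  ~c = 1100110011001100
  (~b | ~c) = 1111110011111100
  (~d & (~b | ~c)) = 1010100010101000
  (d | ~c) = 1101110111011101
  ((d | ~c) & c) = 0001000100010001
  ((~d & (~b | ~c)) | ((d | ~c) & c)) = 1011100110111001
  (((~d & (~b | ~c)) | ((d | ~c) & c)) | a) = 1011100111111111
  ~a = 1111111100000000
  (~a & ~d) = 1010101000000000
  ((((~d & (~b | ~c)) | ((d | ~c) & c)) | a) & (~a & ~d)) = 1010100000000000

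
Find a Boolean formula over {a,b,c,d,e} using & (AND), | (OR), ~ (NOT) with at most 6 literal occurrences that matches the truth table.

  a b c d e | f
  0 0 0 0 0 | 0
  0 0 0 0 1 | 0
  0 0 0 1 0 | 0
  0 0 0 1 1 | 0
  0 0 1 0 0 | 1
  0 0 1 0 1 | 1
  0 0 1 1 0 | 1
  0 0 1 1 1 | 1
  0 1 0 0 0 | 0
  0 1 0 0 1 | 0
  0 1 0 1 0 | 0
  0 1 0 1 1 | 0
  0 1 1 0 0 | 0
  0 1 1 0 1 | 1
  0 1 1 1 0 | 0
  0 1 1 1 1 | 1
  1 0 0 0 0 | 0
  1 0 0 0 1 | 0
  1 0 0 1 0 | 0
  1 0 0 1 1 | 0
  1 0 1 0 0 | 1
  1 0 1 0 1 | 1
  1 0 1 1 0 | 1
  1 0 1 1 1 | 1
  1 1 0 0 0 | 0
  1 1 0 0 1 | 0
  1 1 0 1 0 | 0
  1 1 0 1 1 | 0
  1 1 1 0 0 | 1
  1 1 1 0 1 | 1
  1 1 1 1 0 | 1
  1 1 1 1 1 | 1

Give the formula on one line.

  (e & b) = 00000000010101010000000001010101
  (c & (e & b)) = 00000000000001010000000000000101
  ~b = 11111111000000001111111100000000
  (~b | a) = 11111111000000001111111111111111
  (c & (~b | a)) = 00001111000000000000111100001111
  ((c & (e & b)) | (c & (~b | a))) = 00001111000001010000111100001111

((c & (e & b)) | (c & (~b | a)))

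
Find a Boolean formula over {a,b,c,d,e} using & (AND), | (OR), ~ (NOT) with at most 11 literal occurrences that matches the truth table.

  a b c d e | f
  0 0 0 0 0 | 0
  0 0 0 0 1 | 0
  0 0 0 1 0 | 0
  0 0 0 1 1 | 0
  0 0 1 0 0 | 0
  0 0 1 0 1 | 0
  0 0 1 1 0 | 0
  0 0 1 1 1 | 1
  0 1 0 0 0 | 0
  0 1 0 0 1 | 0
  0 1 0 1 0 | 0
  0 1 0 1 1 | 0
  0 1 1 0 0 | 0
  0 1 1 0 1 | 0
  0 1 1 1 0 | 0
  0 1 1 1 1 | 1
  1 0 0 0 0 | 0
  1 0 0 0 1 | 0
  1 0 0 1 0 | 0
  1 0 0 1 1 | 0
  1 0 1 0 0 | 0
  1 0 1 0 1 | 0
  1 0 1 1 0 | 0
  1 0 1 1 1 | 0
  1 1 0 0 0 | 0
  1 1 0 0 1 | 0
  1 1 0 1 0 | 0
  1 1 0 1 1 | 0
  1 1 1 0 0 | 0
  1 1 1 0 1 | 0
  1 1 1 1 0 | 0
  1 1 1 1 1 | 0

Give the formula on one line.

((c & ((~a & e) & (((~d & ~a) | (c | b)) | a))) & d)

  ~a = 11111111111111110000000000000000
  (~a & e) = 01010101010101010000000000000000
  ~d = 11001100110011001100110011001100
  (~d & ~a) = 11001100110011000000000000000000
  (c | b) = 00001111111111110000111111111111
  ((~d & ~a) | (c | b)) = 11001111111111110000111111111111
  (((~d & ~a) | (c | b)) | a) = 11001111111111111111111111111111
  ((~a & e) & (((~d & ~a) | (c | b)) | a)) = 01000101010101010000000000000000
  (c & ((~a & e) & (((~d & ~a) | (c | b)) | a))) = 00000101000001010000000000000000
  ((c & ((~a & e) & (((~d & ~a) | (c | b)) | a))) & d) = 00000001000000010000000000000000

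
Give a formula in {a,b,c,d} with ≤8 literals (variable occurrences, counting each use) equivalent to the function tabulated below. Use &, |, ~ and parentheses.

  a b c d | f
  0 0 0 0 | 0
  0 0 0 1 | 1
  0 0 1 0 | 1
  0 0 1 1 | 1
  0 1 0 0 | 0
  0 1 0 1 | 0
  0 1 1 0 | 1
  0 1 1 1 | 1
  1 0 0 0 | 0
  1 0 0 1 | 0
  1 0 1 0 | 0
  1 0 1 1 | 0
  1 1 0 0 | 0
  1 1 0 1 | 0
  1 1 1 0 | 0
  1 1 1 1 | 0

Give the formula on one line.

(((c | ((b | ~a) & ~b)) & (d | c)) & ~a)

  ~a = 1111111100000000
  (b | ~a) = 1111111100001111
  ~b = 1111000011110000
  ((b | ~a) & ~b) = 1111000000000000
  (c | ((b | ~a) & ~b)) = 1111001100110011
  (d | c) = 0111011101110111
  ((c | ((b | ~a) & ~b)) & (d | c)) = 0111001100110011
  (((c | ((b | ~a) & ~b)) & (d | c)) & ~a) = 0111001100000000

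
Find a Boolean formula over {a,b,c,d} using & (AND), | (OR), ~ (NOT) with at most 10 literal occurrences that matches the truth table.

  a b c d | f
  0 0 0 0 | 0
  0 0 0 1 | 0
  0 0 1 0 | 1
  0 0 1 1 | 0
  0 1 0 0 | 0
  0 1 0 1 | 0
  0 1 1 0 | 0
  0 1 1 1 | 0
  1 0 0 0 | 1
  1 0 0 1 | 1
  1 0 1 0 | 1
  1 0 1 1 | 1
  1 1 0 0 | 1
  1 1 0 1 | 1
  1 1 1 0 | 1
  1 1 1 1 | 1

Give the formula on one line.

  (b & a) = 0000000000001111
  ~c = 1100110011001100
  ~b = 1111000011110000
  (~c | ~b) = 1111110011111100
  ((~c | ~b) & c) = 0011000000110000
  ~d = 1010101010101010
  (c & ~d) = 0010001000100010
  (((~c | ~b) & c) & (c & ~d)) = 0010000000100000
  ((b & a) | (((~c | ~b) & c) & (c & ~d))) = 0010000000101111
  (a | ((b & a) | (((~c | ~b) & c) & (c & ~d)))) = 0010000011111111

(a | ((b & a) | (((~c | ~b) & c) & (c & ~d))))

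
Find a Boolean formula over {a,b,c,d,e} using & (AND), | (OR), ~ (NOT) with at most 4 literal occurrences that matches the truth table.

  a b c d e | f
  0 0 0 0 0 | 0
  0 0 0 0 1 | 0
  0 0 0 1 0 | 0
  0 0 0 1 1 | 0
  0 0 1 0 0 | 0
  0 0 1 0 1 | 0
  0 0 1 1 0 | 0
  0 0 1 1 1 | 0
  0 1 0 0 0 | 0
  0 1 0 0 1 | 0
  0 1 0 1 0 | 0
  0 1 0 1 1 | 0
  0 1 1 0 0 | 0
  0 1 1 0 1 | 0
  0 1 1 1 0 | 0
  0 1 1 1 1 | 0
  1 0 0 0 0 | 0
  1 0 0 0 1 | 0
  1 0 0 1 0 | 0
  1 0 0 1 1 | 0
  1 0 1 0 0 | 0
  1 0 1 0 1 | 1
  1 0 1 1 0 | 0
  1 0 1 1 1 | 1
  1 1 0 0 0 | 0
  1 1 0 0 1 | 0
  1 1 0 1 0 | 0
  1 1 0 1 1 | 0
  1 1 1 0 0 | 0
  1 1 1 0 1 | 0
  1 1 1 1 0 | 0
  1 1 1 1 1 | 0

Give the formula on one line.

  ~b = 11111111000000001111111100000000
  (c & ~b) = 00001111000000000000111100000000
  (e & a) = 00000000000000000101010101010101
  ((c & ~b) & (e & a)) = 00000000000000000000010100000000

((c & ~b) & (e & a))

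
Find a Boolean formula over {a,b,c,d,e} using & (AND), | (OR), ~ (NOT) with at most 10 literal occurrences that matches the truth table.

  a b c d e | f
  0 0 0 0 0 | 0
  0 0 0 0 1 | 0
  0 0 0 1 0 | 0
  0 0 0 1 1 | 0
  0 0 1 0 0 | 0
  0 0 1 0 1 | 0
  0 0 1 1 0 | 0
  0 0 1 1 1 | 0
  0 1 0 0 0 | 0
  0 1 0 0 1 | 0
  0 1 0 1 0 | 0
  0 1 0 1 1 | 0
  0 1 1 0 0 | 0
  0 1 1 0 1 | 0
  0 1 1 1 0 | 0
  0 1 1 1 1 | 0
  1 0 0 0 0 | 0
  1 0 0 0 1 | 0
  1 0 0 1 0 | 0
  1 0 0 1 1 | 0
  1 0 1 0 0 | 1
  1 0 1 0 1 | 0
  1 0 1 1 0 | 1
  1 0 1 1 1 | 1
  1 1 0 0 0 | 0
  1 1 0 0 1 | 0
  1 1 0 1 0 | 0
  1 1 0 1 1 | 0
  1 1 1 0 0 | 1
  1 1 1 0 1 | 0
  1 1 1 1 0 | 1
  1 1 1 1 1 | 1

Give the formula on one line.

((a & c) & ((~e | ~a) | ((~c & e) | d)))

  (a & c) = 00000000000000000000111100001111
  ~e = 10101010101010101010101010101010
  ~a = 11111111111111110000000000000000
  (~e | ~a) = 11111111111111111010101010101010
  ~c = 11110000111100001111000011110000
  (~c & e) = 01010000010100000101000001010000
  ((~c & e) | d) = 01110011011100110111001101110011
  ((~e | ~a) | ((~c & e) | d)) = 11111111111111111111101111111011
  ((a & c) & ((~e | ~a) | ((~c & e) | d))) = 00000000000000000000101100001011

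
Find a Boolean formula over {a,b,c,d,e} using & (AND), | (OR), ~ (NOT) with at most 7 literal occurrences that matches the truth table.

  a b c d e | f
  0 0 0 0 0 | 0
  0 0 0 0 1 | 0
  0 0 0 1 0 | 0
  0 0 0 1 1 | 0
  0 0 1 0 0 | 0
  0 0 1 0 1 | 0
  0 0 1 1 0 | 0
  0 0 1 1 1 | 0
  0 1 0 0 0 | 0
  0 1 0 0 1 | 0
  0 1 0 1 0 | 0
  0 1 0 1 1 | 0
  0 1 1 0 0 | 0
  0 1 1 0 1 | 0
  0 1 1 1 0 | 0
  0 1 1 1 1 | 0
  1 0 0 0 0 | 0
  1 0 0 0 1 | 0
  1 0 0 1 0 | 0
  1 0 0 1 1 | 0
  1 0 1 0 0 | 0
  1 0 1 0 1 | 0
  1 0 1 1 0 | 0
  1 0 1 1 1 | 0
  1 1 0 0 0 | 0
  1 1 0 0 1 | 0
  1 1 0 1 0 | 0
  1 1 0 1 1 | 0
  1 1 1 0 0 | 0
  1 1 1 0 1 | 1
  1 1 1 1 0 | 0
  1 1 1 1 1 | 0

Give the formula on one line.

  ~b = 11111111000000001111111100000000
  ~d = 11001100110011001100110011001100
  (~b | ~d) = 11111111110011001111111111001100
  (b & (~b | ~d)) = 00000000110011000000000011001100
  (e & c) = 00000101000001010000010100000101
  ((e & c) & a) = 00000000000000000000010100000101
  (((e & c) & a) & b) = 00000000000000000000000000000101
  ((b & (~b | ~d)) & (((e & c) & a) & b)) = 00000000000000000000000000000100

((b & (~b | ~d)) & (((e & c) & a) & b))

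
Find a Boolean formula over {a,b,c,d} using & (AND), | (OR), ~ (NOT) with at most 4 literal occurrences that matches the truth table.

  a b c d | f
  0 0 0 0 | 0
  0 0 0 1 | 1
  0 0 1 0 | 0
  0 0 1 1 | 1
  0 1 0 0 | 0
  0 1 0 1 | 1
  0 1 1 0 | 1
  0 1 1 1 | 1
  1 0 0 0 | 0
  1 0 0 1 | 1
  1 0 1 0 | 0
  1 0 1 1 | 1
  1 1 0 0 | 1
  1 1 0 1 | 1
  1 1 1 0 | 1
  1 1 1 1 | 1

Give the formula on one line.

  (c | a) = 0011001111111111
  (b & (c | a)) = 0000001100001111
  (d | (b & (c | a))) = 0101011101011111

(d | (b & (c | a)))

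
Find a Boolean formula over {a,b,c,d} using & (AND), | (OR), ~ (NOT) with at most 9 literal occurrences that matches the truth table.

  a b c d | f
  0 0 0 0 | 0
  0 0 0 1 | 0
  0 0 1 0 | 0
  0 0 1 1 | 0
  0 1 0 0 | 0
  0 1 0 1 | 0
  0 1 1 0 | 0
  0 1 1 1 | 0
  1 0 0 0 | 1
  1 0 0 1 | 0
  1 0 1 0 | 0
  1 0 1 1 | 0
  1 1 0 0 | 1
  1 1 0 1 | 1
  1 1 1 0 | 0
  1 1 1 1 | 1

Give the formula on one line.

(((a & ~c) & ~d) | ((d & b) & a))

  ~c = 1100110011001100
  (a & ~c) = 0000000011001100
  ~d = 1010101010101010
  ((a & ~c) & ~d) = 0000000010001000
  (d & b) = 0000010100000101
  ((d & b) & a) = 0000000000000101
  (((a & ~c) & ~d) | ((d & b) & a)) = 0000000010001101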